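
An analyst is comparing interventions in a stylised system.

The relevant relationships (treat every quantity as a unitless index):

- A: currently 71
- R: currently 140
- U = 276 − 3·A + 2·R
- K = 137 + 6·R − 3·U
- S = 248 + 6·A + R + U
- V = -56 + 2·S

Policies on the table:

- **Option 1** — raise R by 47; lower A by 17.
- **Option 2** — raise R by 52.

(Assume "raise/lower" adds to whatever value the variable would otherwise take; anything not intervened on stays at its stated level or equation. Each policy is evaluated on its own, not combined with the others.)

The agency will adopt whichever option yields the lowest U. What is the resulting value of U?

447

Option 1 (R + 47, A − 17):
  A = 71 − 17 = 54
  R = 140 + 47 = 187
  U = 276 − 3·54 + 2·187 = 488
Option 2 (R + 52):
  A = 71
  R = 140 + 52 = 192
  U = 276 − 3·71 + 2·192 = 447
Comparing — Option 1: U=488, Option 2: U=447. Lowest is 447 (Option 2).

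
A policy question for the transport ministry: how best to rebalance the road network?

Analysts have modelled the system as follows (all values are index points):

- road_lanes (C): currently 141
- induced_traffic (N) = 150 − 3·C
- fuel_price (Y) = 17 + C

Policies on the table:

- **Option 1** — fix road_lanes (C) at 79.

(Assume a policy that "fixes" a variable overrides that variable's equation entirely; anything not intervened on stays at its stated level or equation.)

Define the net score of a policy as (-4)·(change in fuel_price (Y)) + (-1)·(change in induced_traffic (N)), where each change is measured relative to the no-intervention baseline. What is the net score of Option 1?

Baseline:
  C = 141
  N = 150 − 3·141 = -273
  Y = 17 + 141 = 158
Option 1 (C := 79):
  C = 79
  N = 150 − 3·79 = -87
  Y = 17 + 79 = 96
ΔY = 96 − 158 = -62; ΔN = -87 − (-273) = 186
Score = (-4)·(-62) + (-1)·186 = 62

62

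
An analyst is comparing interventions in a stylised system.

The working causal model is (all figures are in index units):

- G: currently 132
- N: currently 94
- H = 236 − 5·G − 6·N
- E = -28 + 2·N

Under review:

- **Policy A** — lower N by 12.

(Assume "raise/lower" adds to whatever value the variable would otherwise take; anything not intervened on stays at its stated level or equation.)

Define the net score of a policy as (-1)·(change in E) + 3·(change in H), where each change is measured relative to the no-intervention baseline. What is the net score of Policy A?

240

Baseline:
  G = 132
  N = 94
  H = 236 − 5·132 − 6·94 = -988
  E = -28 + 2·94 = 160
Policy A (N − 12):
  G = 132
  N = 94 − 12 = 82
  H = 236 − 5·132 − 6·82 = -916
  E = -28 + 2·82 = 136
ΔE = 136 − 160 = -24; ΔH = -916 − (-988) = 72
Score = (-1)·(-24) + 3·72 = 240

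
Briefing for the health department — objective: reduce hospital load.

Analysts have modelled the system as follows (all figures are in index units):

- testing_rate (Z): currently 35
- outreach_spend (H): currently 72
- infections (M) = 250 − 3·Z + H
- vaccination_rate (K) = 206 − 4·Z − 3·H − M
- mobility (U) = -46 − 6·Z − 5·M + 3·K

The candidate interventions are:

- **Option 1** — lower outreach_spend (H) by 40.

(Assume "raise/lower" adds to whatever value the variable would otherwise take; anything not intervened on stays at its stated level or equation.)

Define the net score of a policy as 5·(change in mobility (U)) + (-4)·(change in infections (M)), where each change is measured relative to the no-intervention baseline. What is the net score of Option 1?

Baseline:
  Z = 35
  H = 72
  M = 250 − 3·35 + 72 = 217
  K = 206 − 4·35 − 3·72 − 217 = -367
  U = -46 − 6·35 − 5·217 + 3·(-367) = -2442
Option 1 (H − 40):
  Z = 35
  H = 72 − 40 = 32
  M = 250 − 3·35 + 32 = 177
  K = 206 − 4·35 − 3·32 − 177 = -207
  U = -46 − 6·35 − 5·177 + 3·(-207) = -1762
ΔU = -1762 − (-2442) = 680; ΔM = 177 − 217 = -40
Score = 5·680 + (-4)·(-40) = 3560

3560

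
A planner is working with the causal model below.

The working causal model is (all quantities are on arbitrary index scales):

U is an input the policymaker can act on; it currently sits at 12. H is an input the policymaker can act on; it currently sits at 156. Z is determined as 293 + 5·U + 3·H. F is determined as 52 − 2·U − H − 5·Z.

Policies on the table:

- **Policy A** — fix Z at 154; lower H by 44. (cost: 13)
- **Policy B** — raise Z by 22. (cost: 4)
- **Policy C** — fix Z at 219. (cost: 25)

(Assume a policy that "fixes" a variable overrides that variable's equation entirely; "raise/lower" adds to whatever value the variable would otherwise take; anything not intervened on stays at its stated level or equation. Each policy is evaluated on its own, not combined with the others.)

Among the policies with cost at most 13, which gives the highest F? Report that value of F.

-854

Policy A (Z := 154, H − 44):
  U = 12
  H = 156 − 44 = 112
  Z = 154
  F = 52 − 2·12 − 112 − 5·154 = -854
Policy B (Z + 22):
  U = 12
  H = 156
  Z = 293 + 5·12 + 3·156 (+22 from intervention) = 843
  F = 52 − 2·12 − 156 − 5·843 = -4343
Comparing — Policy A: F=-854, Policy B: F=-4343. Highest is -854 (Policy A).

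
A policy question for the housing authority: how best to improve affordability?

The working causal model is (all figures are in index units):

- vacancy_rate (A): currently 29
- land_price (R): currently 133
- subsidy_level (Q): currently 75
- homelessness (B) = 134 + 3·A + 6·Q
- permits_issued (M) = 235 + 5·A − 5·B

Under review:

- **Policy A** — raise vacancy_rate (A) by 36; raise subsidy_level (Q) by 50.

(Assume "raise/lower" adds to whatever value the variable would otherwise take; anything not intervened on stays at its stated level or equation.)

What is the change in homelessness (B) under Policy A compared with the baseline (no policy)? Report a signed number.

408

Baseline:
  A = 29
  Q = 75
  B = 134 + 3·29 + 6·75 = 671
Policy A (A + 36, Q + 50):
  A = 29 + 36 = 65
  Q = 75 + 50 = 125
  B = 134 + 3·65 + 6·125 = 1079
Change in B: 1079 − 671 = 408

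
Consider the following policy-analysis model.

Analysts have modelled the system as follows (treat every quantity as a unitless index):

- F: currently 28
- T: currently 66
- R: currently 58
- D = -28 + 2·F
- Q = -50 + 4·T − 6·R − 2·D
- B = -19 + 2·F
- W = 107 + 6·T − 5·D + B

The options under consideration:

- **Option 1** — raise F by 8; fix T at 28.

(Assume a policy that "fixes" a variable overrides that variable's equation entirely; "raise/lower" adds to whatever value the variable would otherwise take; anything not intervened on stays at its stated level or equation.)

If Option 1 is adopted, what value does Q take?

Option 1 (F + 8, T := 28):
  F = 28 + 8 = 36
  T = 28
  R = 58
  D = -28 + 2·36 = 44
  Q = -50 + 4·28 − 6·58 − 2·44 = -374

-374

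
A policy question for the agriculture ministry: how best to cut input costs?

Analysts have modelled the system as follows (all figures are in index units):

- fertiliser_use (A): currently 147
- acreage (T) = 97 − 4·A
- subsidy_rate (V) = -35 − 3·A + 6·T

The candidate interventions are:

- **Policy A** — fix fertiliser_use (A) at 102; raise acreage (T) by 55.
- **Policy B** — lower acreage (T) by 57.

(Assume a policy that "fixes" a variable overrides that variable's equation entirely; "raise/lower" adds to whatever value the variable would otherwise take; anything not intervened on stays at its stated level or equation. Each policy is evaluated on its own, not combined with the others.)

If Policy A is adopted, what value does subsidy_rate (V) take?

-1877

Policy A (A := 102, T + 55):
  A = 102
  T = 97 − 4·102 (+55 from intervention) = -256
  V = -35 − 3·102 + 6·(-256) = -1877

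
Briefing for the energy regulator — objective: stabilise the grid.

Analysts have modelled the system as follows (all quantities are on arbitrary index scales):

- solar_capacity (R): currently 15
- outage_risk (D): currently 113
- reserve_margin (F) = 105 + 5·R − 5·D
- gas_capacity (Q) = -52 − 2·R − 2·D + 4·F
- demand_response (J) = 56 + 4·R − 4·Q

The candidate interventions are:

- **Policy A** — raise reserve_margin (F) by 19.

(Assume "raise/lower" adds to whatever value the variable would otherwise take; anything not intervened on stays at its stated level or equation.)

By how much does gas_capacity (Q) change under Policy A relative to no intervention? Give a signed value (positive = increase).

Baseline:
  R = 15
  D = 113
  F = 105 + 5·15 − 5·113 = -385
  Q = -52 − 2·15 − 2·113 + 4·(-385) = -1848
Policy A (F + 19):
  R = 15
  D = 113
  F = 105 + 5·15 − 5·113 (+19 from intervention) = -366
  Q = -52 − 2·15 − 2·113 + 4·(-366) = -1772
Change in Q: -1772 − (-1848) = 76

76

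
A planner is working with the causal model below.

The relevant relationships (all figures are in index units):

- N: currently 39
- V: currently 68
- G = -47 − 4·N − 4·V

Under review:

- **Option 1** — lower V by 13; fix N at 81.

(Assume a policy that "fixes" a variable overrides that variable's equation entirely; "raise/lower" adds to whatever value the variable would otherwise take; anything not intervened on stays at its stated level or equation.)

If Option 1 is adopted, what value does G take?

Option 1 (V − 13, N := 81):
  N = 81
  V = 68 − 13 = 55
  G = -47 − 4·81 − 4·55 = -591

-591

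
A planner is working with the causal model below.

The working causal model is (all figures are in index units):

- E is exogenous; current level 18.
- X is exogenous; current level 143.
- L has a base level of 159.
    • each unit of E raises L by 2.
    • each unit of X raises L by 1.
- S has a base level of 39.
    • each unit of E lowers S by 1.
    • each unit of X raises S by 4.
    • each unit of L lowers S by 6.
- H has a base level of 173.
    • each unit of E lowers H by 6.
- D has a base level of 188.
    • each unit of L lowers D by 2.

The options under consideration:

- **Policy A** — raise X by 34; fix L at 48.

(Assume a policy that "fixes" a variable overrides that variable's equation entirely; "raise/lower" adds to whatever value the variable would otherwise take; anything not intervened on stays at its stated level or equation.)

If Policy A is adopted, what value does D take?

92

Policy A (X + 34, L := 48):
  E = 18
  X = 143 + 34 = 177
  L = 48
  D = 188 − 2·48 = 92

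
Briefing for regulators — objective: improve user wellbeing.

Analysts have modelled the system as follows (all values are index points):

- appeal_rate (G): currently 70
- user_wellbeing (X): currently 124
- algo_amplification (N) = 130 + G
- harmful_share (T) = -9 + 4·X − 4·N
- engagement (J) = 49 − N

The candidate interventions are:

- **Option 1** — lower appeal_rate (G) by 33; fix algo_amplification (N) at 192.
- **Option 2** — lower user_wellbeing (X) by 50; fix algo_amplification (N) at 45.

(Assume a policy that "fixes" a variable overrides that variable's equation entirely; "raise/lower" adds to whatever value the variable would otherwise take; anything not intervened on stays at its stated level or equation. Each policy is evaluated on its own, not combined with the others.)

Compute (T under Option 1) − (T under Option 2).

Option 1 (G − 33, N := 192):
  G = 70 − 33 = 37
  X = 124
  N = 192
  T = -9 + 4·124 − 4·192 = -281
Option 2 (X − 50, N := 45):
  G = 70
  X = 124 − 50 = 74
  N = 45
  T = -9 + 4·74 − 4·45 = 107
T: -281 − 107 = -388

-388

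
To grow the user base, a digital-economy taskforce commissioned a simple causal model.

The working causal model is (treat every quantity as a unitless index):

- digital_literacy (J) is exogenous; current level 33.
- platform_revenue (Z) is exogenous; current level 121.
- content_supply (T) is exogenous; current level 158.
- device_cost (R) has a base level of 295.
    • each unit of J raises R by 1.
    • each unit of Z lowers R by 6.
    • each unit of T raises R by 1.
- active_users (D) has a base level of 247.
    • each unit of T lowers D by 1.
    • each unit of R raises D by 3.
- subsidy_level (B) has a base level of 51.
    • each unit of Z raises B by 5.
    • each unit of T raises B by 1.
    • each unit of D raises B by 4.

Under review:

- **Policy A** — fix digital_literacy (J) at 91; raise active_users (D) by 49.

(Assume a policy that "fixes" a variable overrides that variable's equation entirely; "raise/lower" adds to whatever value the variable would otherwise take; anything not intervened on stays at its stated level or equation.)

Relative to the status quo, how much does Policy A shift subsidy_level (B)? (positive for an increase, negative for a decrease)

Baseline:
  J = 33
  Z = 121
  T = 158
  R = 295 + 33 − 6·121 + 158 = -240
  D = 247 − 158 + 3·(-240) = -631
  B = 51 + 5·121 + 158 + 4·(-631) = -1710
Policy A (J := 91, D + 49):
  J = 91
  Z = 121
  T = 158
  R = 295 + 91 − 6·121 + 158 = -182
  D = 247 − 158 + 3·(-182) (+49 from intervention) = -408
  B = 51 + 5·121 + 158 + 4·(-408) = -818
Change in B: -818 − (-1710) = 892

892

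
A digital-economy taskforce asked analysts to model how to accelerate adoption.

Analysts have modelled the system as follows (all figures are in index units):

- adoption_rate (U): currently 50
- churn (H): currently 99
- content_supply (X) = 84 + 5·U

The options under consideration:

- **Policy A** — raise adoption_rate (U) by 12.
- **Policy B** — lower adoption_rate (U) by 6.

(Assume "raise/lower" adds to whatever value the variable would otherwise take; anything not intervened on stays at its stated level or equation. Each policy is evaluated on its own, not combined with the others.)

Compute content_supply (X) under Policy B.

304

Policy B (U − 6):
  U = 50 − 6 = 44
  X = 84 + 5·44 = 304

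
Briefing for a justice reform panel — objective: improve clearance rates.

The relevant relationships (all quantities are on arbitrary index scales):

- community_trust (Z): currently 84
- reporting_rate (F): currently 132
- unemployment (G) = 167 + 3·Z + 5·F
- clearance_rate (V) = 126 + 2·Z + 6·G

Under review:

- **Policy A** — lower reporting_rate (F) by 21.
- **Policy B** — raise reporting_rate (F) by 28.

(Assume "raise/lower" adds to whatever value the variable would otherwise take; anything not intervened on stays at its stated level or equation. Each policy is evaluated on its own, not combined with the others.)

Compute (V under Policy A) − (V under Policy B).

-1470

Policy A (F − 21):
  Z = 84
  F = 132 − 21 = 111
  G = 167 + 3·84 + 5·111 = 974
  V = 126 + 2·84 + 6·974 = 6138
Policy B (F + 28):
  Z = 84
  F = 132 + 28 = 160
  G = 167 + 3·84 + 5·160 = 1219
  V = 126 + 2·84 + 6·1219 = 7608
V: 6138 − 7608 = -1470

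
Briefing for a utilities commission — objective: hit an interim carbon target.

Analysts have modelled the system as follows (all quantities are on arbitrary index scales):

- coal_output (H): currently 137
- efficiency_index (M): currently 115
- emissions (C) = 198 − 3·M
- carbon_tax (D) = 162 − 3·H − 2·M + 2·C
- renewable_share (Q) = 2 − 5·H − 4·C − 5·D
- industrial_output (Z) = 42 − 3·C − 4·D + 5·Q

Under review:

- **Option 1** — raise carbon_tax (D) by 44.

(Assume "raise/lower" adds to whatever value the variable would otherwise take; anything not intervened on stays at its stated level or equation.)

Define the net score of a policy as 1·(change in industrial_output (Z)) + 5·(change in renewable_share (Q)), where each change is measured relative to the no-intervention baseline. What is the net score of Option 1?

Baseline:
  H = 137
  M = 115
  C = 198 − 3·115 = -147
  D = 162 − 3·137 − 2·115 + 2·(-147) = -773
  Q = 2 − 5·137 − 4·(-147) − 5·(-773) = 3770
  Z = 42 − 3·(-147) − 4·(-773) + 5·3770 = 22425
Option 1 (D + 44):
  H = 137
  M = 115
  C = 198 − 3·115 = -147
  D = 162 − 3·137 − 2·115 + 2·(-147) (+44 from intervention) = -729
  Q = 2 − 5·137 − 4·(-147) − 5·(-729) = 3550
  Z = 42 − 3·(-147) − 4·(-729) + 5·3550 = 21149
ΔZ = 21149 − 22425 = -1276; ΔQ = 3550 − 3770 = -220
Score = 1·(-1276) + 5·(-220) = -2376

-2376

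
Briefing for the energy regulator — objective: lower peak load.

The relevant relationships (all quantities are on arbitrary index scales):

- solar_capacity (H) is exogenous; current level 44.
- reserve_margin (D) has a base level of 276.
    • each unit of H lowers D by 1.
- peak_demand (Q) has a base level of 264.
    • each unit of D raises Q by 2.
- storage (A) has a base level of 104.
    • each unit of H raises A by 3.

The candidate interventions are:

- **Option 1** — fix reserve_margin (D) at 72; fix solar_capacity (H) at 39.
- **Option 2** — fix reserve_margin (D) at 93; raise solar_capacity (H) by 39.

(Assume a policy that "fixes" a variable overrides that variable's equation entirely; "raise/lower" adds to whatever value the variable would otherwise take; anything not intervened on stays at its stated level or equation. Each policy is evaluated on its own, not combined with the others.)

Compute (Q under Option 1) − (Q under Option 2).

-42

Option 1 (D := 72, H := 39):
  H = 39
  D = 72
  Q = 264 + 2·72 = 408
Option 2 (D := 93, H + 39):
  H = 44 + 39 = 83
  D = 93
  Q = 264 + 2·93 = 450
Q: 408 − 450 = -42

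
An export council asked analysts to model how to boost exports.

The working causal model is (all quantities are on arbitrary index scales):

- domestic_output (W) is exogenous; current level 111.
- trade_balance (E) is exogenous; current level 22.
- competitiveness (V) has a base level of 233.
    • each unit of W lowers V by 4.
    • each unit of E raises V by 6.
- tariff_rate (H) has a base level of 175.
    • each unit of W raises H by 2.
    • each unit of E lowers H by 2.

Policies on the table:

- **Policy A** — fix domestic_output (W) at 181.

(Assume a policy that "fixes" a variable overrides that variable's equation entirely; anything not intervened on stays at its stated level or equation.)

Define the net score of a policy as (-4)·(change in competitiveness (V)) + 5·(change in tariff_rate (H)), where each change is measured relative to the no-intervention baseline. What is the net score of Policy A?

1820

Baseline:
  W = 111
  E = 22
  V = 233 − 4·111 + 6·22 = -79
  H = 175 + 2·111 − 2·22 = 353
Policy A (W := 181):
  W = 181
  E = 22
  V = 233 − 4·181 + 6·22 = -359
  H = 175 + 2·181 − 2·22 = 493
ΔV = -359 − (-79) = -280; ΔH = 493 − 353 = 140
Score = (-4)·(-280) + 5·140 = 1820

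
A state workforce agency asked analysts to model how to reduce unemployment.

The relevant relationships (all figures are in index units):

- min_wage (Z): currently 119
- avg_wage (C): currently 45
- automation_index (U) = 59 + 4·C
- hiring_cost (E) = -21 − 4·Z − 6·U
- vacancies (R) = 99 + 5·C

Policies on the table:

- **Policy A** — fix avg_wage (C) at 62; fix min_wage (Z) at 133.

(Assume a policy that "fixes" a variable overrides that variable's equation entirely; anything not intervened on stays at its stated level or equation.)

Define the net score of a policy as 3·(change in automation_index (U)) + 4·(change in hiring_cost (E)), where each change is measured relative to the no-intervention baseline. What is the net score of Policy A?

-1652

Baseline:
  Z = 119
  C = 45
  U = 59 + 4·45 = 239
  E = -21 − 4·119 − 6·239 = -1931
Policy A (C := 62, Z := 133):
  Z = 133
  C = 62
  U = 59 + 4·62 = 307
  E = -21 − 4·133 − 6·307 = -2395
ΔU = 307 − 239 = 68; ΔE = -2395 − (-1931) = -464
Score = 3·68 + 4·(-464) = -1652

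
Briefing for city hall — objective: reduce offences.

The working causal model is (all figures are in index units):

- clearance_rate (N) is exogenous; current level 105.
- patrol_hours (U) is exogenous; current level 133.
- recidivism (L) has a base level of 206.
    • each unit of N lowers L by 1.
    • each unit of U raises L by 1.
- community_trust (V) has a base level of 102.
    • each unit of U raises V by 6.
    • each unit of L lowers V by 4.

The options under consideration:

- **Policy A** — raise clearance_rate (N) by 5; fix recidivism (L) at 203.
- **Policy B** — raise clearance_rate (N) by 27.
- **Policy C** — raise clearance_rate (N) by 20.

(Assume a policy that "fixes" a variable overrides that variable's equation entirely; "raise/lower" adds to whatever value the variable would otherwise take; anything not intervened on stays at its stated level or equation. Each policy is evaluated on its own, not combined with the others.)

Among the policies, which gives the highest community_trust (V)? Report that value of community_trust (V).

88

Policy A (N + 5, L := 203):
  N = 105 + 5 = 110
  U = 133
  L = 203
  V = 102 + 6·133 − 4·203 = 88
Policy B (N + 27):
  N = 105 + 27 = 132
  U = 133
  L = 206 − 132 + 133 = 207
  V = 102 + 6·133 − 4·207 = 72
Policy C (N + 20):
  N = 105 + 20 = 125
  U = 133
  L = 206 − 125 + 133 = 214
  V = 102 + 6·133 − 4·214 = 44
Comparing — Policy A: V=88, Policy B: V=72, Policy C: V=44. Highest is 88 (Policy A).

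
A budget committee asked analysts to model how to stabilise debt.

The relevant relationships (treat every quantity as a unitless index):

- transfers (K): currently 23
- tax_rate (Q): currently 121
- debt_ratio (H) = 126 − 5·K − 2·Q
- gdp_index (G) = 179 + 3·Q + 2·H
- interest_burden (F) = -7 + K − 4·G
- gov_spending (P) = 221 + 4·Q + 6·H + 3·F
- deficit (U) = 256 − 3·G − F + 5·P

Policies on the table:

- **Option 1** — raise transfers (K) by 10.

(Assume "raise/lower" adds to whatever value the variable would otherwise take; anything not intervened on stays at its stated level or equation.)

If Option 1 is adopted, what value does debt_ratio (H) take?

Option 1 (K + 10):
  K = 23 + 10 = 33
  Q = 121
  H = 126 − 5·33 − 2·121 = -281

-281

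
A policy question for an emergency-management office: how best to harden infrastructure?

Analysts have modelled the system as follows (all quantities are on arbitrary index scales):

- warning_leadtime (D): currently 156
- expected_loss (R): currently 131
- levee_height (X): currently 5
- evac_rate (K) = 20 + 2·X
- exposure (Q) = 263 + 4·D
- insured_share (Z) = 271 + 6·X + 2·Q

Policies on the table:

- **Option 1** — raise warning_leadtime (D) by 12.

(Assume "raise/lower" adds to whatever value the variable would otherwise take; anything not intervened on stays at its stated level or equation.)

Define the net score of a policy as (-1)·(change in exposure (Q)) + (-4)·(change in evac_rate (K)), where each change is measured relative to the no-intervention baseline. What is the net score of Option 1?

-48

Baseline:
  D = 156
  X = 5
  K = 20 + 2·5 = 30
  Q = 263 + 4·156 = 887
Option 1 (D + 12):
  D = 156 + 12 = 168
  X = 5
  K = 20 + 2·5 = 30
  Q = 263 + 4·168 = 935
ΔQ = 935 − 887 = 48; ΔK = 30 − 30 = 0
Score = (-1)·48 + (-4)·0 = -48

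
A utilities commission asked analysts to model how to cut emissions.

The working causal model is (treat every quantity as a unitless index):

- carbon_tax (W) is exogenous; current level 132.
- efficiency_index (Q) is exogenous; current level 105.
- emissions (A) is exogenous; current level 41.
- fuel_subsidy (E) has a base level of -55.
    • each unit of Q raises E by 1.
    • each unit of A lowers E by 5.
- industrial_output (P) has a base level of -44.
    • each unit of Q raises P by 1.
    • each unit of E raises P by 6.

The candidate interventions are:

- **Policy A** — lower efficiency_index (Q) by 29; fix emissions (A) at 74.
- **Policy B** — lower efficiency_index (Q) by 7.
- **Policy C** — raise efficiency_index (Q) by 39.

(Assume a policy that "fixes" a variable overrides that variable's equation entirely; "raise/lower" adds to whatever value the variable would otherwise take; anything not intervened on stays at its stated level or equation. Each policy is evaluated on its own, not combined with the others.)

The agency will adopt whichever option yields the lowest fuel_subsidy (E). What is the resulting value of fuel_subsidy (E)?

Policy A (Q − 29, A := 74):
  Q = 105 − 29 = 76
  A = 74
  E = -55 + 76 − 5·74 = -349
Policy B (Q − 7):
  Q = 105 − 7 = 98
  A = 41
  E = -55 + 98 − 5·41 = -162
Policy C (Q + 39):
  Q = 105 + 39 = 144
  A = 41
  E = -55 + 144 − 5·41 = -116
Comparing — Policy A: E=-349, Policy B: E=-162, Policy C: E=-116. Lowest is -349 (Policy A).

-349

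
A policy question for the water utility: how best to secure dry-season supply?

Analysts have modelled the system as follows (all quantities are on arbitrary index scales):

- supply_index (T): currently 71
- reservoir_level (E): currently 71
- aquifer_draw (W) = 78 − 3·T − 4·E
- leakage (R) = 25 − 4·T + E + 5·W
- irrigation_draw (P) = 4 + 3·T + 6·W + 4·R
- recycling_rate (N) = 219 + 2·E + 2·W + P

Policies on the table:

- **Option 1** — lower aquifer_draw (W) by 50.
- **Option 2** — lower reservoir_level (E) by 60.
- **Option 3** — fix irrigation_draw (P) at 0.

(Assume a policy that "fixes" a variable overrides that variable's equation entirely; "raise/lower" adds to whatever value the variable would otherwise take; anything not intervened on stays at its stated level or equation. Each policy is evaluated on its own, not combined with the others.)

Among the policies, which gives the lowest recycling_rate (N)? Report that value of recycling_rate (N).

-13306

Option 1 (W − 50):
  T = 71
  E = 71
  W = 78 − 3·71 − 4·71 (−50 from intervention) = -469
  R = 25 − 4·71 + 71 + 5·(-469) = -2533
  P = 4 + 3·71 + 6·(-469) + 4·(-2533) = -12729
  N = 219 + 2·71 + 2·(-469) + (-12729) = -13306
Option 2 (E − 60):
  T = 71
  E = 71 − 60 = 11
  W = 78 − 3·71 − 4·11 = -179
  R = 25 − 4·71 + 11 + 5·(-179) = -1143
  P = 4 + 3·71 + 6·(-179) + 4·(-1143) = -5429
  N = 219 + 2·11 + 2·(-179) + (-5429) = -5546
Option 3 (P := 0):
  T = 71
  E = 71
  W = 78 − 3·71 − 4·71 = -419
  R = 25 − 4·71 + 71 + 5·(-419) = -2283
  P = 0
  N = 219 + 2·71 + 2·(-419) + 0 = -477
Comparing — Option 1: N=-13306, Option 2: N=-5546, Option 3: N=-477. Lowest is -13306 (Option 1).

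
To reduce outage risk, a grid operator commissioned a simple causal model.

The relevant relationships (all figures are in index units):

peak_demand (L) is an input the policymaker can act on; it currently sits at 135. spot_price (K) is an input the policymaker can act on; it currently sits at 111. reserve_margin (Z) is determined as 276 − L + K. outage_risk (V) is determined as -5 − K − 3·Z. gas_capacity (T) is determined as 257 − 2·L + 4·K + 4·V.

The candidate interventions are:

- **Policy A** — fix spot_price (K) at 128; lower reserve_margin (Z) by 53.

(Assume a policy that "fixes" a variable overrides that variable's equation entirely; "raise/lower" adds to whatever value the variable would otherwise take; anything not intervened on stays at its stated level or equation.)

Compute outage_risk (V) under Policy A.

Policy A (K := 128, Z − 53):
  L = 135
  K = 128
  Z = 276 − 135 + 128 (−53 from intervention) = 216
  V = -5 − 128 − 3·216 = -781

-781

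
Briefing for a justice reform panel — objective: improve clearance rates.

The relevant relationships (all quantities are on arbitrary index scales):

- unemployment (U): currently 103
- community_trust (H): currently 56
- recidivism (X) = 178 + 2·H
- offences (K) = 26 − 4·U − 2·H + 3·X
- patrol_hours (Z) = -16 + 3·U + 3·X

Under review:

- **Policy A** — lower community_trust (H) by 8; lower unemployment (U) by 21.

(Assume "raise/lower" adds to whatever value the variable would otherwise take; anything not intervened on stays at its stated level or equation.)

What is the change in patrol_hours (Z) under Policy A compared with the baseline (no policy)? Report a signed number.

Baseline:
  U = 103
  H = 56
  X = 178 + 2·56 = 290
  Z = -16 + 3·103 + 3·290 = 1163
Policy A (H − 8, U − 21):
  U = 103 − 21 = 82
  H = 56 − 8 = 48
  X = 178 + 2·48 = 274
  Z = -16 + 3·82 + 3·274 = 1052
Change in Z: 1052 − 1163 = -111

-111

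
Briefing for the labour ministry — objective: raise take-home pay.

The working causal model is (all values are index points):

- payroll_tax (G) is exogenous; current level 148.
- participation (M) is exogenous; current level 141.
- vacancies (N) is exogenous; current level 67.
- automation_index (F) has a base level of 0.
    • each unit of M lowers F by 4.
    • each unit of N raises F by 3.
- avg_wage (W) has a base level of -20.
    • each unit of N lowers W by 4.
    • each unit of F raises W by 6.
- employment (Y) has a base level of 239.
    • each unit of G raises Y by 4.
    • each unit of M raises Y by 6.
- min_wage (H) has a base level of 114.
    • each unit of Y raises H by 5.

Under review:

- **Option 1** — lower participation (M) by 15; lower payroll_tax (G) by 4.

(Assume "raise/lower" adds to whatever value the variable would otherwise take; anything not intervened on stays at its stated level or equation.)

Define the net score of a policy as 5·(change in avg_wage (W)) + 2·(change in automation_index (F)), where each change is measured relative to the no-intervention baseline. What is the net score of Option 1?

1920

Baseline:
  M = 141
  N = 67
  F = 0 − 4·141 + 3·67 = -363
  W = -20 − 4·67 + 6·(-363) = -2466
Option 1 (M − 15, G − 4):
  M = 141 − 15 = 126
  N = 67
  F = 0 − 4·126 + 3·67 = -303
  W = -20 − 4·67 + 6·(-303) = -2106
ΔW = -2106 − (-2466) = 360; ΔF = -303 − (-363) = 60
Score = 5·360 + 2·60 = 1920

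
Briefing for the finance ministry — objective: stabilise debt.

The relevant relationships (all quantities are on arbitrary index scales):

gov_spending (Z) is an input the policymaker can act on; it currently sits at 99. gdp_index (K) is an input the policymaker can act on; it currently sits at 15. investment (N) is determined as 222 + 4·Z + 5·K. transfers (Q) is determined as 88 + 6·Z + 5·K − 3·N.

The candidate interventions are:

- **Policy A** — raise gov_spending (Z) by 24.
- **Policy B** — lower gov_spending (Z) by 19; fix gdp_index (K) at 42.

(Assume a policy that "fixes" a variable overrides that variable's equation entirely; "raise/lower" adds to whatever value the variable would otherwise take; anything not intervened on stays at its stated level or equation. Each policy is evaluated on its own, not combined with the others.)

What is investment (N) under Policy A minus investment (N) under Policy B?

Policy A (Z + 24):
  Z = 99 + 24 = 123
  K = 15
  N = 222 + 4·123 + 5·15 = 789
Policy B (Z − 19, K := 42):
  Z = 99 − 19 = 80
  K = 42
  N = 222 + 4·80 + 5·42 = 752
N: 789 − 752 = 37

37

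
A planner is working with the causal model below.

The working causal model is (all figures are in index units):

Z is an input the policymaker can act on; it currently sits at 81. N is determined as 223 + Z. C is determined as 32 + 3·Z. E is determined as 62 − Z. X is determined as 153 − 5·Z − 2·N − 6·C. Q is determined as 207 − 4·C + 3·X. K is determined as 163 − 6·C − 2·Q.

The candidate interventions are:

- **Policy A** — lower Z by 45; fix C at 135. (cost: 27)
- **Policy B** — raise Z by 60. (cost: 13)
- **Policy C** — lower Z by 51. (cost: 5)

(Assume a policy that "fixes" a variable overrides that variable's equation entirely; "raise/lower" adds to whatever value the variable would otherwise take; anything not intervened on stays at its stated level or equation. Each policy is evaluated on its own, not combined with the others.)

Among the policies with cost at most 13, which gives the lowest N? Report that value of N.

253

Policy B (Z + 60):
  Z = 81 + 60 = 141
  N = 223 + 141 = 364
Policy C (Z − 51):
  Z = 81 − 51 = 30
  N = 223 + 30 = 253
Comparing — Policy B: N=364, Policy C: N=253. Lowest is 253 (Policy C).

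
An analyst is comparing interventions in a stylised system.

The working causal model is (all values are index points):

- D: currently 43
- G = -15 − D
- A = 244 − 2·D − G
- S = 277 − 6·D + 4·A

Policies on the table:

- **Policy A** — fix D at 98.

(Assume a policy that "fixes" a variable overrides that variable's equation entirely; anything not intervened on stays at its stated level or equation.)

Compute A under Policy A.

Policy A (D := 98):
  D = 98
  G = -15 − 98 = -113
  A = 244 − 2·98 − (-113) = 161

161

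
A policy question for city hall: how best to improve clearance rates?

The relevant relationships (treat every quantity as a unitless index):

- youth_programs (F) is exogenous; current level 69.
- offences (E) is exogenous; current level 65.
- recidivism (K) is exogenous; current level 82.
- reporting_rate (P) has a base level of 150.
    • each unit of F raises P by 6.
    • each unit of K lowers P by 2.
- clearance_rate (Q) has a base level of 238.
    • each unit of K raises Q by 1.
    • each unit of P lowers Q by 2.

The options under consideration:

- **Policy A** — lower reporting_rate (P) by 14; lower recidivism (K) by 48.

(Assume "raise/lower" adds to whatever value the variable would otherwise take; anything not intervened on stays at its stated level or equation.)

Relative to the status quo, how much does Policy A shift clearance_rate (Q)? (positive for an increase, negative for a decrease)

Baseline:
  F = 69
  K = 82
  P = 150 + 6·69 − 2·82 = 400
  Q = 238 + 82 − 2·400 = -480
Policy A (P − 14, K − 48):
  F = 69
  K = 82 − 48 = 34
  P = 150 + 6·69 − 2·34 (−14 from intervention) = 482
  Q = 238 + 34 − 2·482 = -692
Change in Q: -692 − (-480) = -212

-212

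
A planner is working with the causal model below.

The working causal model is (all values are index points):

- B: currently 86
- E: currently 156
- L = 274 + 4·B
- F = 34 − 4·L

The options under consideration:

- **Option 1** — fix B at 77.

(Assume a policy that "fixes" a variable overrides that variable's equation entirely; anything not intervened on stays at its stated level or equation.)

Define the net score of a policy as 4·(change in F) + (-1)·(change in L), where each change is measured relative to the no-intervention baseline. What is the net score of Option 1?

612

Baseline:
  B = 86
  L = 274 + 4·86 = 618
  F = 34 − 4·618 = -2438
Option 1 (B := 77):
  B = 77
  L = 274 + 4·77 = 582
  F = 34 − 4·582 = -2294
ΔF = -2294 − (-2438) = 144; ΔL = 582 − 618 = -36
Score = 4·144 + (-1)·(-36) = 612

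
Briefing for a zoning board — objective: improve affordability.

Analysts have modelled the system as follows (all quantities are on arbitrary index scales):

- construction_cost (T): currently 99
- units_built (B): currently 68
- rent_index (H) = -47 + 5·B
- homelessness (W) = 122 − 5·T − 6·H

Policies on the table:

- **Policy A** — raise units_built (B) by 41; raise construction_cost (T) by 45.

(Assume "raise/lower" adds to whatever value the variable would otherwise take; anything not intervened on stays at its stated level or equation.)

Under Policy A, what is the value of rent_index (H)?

Policy A (B + 41, T + 45):
  B = 68 + 41 = 109
  H = -47 + 5·109 = 498

498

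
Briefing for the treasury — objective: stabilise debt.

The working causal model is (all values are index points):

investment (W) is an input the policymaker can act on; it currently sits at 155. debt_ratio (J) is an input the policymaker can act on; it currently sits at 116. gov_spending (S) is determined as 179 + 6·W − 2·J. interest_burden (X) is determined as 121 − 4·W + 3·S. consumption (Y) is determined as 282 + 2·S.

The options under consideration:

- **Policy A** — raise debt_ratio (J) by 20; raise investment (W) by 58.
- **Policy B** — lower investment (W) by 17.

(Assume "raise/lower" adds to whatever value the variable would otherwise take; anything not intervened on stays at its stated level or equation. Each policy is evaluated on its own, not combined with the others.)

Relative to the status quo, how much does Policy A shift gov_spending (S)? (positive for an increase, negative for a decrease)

308

Baseline:
  W = 155
  J = 116
  S = 179 + 6·155 − 2·116 = 877
Policy A (J + 20, W + 58):
  W = 155 + 58 = 213
  J = 116 + 20 = 136
  S = 179 + 6·213 − 2·136 = 1185
Change in S: 1185 − 877 = 308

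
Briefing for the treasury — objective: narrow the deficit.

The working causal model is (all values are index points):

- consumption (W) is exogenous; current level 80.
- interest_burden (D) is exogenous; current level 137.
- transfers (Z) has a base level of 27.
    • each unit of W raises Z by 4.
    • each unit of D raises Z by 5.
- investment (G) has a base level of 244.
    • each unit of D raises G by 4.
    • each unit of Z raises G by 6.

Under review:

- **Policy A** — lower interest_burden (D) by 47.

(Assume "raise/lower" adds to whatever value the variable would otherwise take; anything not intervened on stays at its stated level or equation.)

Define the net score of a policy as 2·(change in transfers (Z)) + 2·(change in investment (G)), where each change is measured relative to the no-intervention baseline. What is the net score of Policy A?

-3666

Baseline:
  W = 80
  D = 137
  Z = 27 + 4·80 + 5·137 = 1032
  G = 244 + 4·137 + 6·1032 = 6984
Policy A (D − 47):
  W = 80
  D = 137 − 47 = 90
  Z = 27 + 4·80 + 5·90 = 797
  G = 244 + 4·90 + 6·797 = 5386
ΔZ = 797 − 1032 = -235; ΔG = 5386 − 6984 = -1598
Score = 2·(-235) + 2·(-1598) = -3666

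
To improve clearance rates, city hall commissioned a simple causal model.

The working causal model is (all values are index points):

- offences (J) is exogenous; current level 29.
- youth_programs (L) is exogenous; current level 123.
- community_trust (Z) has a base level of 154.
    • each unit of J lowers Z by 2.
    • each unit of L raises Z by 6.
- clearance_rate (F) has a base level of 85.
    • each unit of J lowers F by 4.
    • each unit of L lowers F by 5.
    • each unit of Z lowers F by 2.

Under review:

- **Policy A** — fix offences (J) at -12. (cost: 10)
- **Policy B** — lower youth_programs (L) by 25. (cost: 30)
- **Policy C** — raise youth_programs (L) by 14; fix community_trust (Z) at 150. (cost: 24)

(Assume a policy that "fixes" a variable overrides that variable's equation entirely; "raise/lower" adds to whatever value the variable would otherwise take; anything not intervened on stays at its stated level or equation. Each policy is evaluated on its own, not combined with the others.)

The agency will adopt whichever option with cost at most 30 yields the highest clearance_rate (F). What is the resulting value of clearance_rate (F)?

-1016

Policy A (J := -12):
  J = -12
  L = 123
  Z = 154 − 2·(-12) + 6·123 = 916
  F = 85 − 4·(-12) − 5·123 − 2·916 = -2314
Policy B (L − 25):
  J = 29
  L = 123 − 25 = 98
  Z = 154 − 2·29 + 6·98 = 684
  F = 85 − 4·29 − 5·98 − 2·684 = -1889
Policy C (L + 14, Z := 150):
  J = 29
  L = 123 + 14 = 137
  Z = 150
  F = 85 − 4·29 − 5·137 − 2·150 = -1016
Comparing — Policy A: F=-2314, Policy B: F=-1889, Policy C: F=-1016. Highest is -1016 (Policy C).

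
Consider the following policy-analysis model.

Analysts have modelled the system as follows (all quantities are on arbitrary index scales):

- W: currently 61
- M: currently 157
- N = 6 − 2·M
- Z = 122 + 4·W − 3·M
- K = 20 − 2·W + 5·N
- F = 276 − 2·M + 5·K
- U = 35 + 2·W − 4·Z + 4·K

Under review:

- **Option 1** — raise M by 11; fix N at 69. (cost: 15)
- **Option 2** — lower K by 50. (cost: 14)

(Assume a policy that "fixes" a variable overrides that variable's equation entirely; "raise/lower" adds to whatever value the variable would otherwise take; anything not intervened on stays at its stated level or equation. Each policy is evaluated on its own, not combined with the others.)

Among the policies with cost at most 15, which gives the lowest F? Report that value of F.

Option 1 (M + 11, N := 69):
  W = 61
  M = 157 + 11 = 168
  N = 69
  K = 20 − 2·61 + 5·69 = 243
  F = 276 − 2·168 + 5·243 = 1155
Option 2 (K − 50):
  W = 61
  M = 157
  N = 6 − 2·157 = -308
  K = 20 − 2·61 + 5·(-308) (−50 from intervention) = -1692
  F = 276 − 2·157 + 5·(-1692) = -8498
Comparing — Option 1: F=1155, Option 2: F=-8498. Lowest is -8498 (Option 2).

-8498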